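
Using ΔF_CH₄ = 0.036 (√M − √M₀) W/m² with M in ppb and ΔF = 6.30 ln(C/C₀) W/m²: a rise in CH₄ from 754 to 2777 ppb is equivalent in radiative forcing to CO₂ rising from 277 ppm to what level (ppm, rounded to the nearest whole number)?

CH₄ forcing: 0.036 × (√2777 − √754) = 0.036 × (52.6972 − 27.4591) = 0.036 × 25.2381 = 0.90857 W/m².
Set 6.30 ln(C/277) = 0.90857: ln(C/277) = 0.90857/6.30 = 0.14422, so C = 277 × e^0.14422 = 277 × 1.15514 = 319.97 ppm.

C ≈ 320 ppm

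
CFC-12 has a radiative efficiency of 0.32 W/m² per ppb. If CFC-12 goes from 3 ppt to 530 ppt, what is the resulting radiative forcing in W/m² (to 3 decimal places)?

CFC-12: Δ = 530 − 3 = 527 ppt = 0.527 ppb; ΔF = 0.32 × 0.527 = 0.1686 W/m².

ΔF = 0.169 W/m²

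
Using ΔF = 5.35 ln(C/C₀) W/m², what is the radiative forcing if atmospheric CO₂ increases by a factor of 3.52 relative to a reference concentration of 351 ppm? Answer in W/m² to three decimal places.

ΔF = 6.733 W/m²

Because the forcing depends only on the ratio C/C₀, the initial concentration does not enter.
ΔF = 5.35 × ln(3.52) = 5.35 × 1.25846 = 6.7328 W/m².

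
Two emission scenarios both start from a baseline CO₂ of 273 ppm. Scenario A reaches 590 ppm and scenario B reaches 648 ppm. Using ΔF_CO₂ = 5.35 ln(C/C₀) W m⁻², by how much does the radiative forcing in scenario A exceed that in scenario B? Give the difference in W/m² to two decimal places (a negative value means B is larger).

ΔF_A = 5.35 ln(590/273) = 5.35 × 0.77065 = 4.1230 W/m².
ΔF_B = 5.35 ln(648/273) = 5.35 × 0.86442 = 4.6246 W/m².
Difference: 4.1230 − 4.6246 = -0.5016 W/m².

ΔF_A − ΔF_B = -0.50 W/m²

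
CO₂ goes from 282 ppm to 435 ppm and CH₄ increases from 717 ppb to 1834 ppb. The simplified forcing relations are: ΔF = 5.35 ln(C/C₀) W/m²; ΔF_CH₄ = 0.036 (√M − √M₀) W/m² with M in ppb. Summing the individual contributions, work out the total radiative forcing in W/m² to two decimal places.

CO₂: 5.35 × ln(435/282) = 5.35 × ln(1.54255) = 5.35 × 0.43344 = 2.3189 W/m².
CH₄: 0.036 × (√1834 − √717) = 0.036 × (42.8252 − 26.7769) = 0.036 × 16.0483 = 0.5777 W/m².
Total ΔF = 2.3189 + 0.5777 = 2.8966 W/m².

ΔF = 2.90 W/m²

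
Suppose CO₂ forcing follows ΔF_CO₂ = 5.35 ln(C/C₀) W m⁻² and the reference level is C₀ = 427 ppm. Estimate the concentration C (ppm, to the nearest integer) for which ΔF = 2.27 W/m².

C ≈ 653 ppm

Set 5.35 ln(C/427) = 2.27, so ln(C/427) = 2.27/5.35 = 0.42430.
Then C/427 = e^0.42430 = 1.52852, giving C = 427 × 1.52852 = 652.68 ppm.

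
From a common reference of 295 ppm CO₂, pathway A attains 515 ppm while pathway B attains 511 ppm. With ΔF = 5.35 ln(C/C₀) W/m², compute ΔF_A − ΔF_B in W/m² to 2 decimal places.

ΔF_A = 5.35 ln(515/295) = 5.35 × 0.55719 = 2.9810 W/m².
ΔF_B = 5.35 ln(511/295) = 5.35 × 0.54939 = 2.9392 W/m².
Difference: 2.9810 − 2.9392 = 0.0418 W/m².

ΔF_A − ΔF_B = 0.04 W/m²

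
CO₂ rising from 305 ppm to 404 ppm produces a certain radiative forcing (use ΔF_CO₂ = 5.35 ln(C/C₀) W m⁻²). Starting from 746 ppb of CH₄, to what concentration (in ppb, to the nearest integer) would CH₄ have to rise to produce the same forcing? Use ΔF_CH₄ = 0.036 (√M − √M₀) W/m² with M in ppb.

CO₂ forcing: 5.35 × ln(404/305) = 5.35 × 0.281103 = 1.50390 W/m².
Set 0.036(√M − √746) = 1.50390: √M = 1.50390/0.036 + √746 = 41.7750 + 27.3130 = 69.0880.
M = (69.0880)² = 4773.15 ppb.

M ≈ 4773 ppb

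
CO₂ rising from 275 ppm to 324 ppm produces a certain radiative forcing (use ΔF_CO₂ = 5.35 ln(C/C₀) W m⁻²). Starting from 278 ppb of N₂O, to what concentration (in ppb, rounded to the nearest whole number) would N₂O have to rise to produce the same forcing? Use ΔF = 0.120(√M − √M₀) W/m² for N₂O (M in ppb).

CO₂ forcing: 5.35 × ln(324/275) = 5.35 × 0.163972 = 0.87725 W/m².
Set 0.120(√M − √278) = 0.87725: √M = 0.87725/0.120 + √278 = 7.3104 + 16.6733 = 23.9837.
M = (23.9837)² = 575.22 ppb.

M ≈ 575 ppb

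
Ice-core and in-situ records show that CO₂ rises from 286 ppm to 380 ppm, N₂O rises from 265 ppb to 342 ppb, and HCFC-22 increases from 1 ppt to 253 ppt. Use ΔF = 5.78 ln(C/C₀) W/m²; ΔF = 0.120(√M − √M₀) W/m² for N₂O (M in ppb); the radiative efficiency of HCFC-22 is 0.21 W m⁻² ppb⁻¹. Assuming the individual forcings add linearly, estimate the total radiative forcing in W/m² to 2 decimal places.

ΔF = 1.96 W/m²

CO₂: 5.78 × ln(380/286) = 5.78 × ln(1.32867) = 5.78 × 0.28418 = 1.6426 W/m².
N₂O: 0.120 × (√342 − √265) = 0.120 × (18.4932 − 16.2788) = 0.120 × 2.2144 = 0.2657 W/m².
HCFC-22: Δ = 253 − 1 = 252 ppt = 0.252 ppb; ΔF = 0.21 × 0.252 = 0.0529 W/m².
Total ΔF = 1.6426 + 0.2657 + 0.0529 = 1.9612 W/m².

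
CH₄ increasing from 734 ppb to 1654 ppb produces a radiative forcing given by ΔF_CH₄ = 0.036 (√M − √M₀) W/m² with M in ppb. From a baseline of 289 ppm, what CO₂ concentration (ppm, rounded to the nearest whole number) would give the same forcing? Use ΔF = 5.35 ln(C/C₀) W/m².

C ≈ 317 ppm

CH₄ forcing: 0.036 × (√1654 − √734) = 0.036 × (40.6694 − 27.0924) = 0.036 × 13.5770 = 0.48877 W/m².
Set 5.35 ln(C/289) = 0.48877: ln(C/289) = 0.48877/5.35 = 0.09136, so C = 289 × e^0.09136 = 289 × 1.09566 = 316.65 ppm.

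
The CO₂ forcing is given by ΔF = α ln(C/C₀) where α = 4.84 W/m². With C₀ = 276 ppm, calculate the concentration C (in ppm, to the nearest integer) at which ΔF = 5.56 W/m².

Set 4.84 ln(C/276) = 5.56, so ln(C/276) = 5.56/4.84 = 1.14876.
Then C/276 = e^1.14876 = 3.15428, giving C = 276 × 3.15428 = 870.58 ppm.

C ≈ 871 ppm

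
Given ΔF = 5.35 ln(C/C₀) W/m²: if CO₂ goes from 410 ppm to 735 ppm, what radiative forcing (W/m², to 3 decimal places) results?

CO₂ absorption bands are partially saturated, so forcing scales with the logarithm of the concentration ratio.
CO₂: 5.35 × ln(735/410) = 5.35 × ln(1.79268) = 5.35 × 0.58371 = 3.1228 W/m².

ΔF = 3.123 W/m²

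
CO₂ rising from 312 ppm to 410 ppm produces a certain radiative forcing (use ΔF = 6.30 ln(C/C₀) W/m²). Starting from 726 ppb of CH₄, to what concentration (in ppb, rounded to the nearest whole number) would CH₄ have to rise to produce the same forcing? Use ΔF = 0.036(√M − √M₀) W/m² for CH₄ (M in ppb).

CO₂ forcing: 6.30 × ln(410/312) = 6.30 × 0.273154 = 1.72087 W/m².
Set 0.036(√M − √726) = 1.72087: √M = 1.72087/0.036 + √726 = 47.8019 + 26.9444 = 74.7463.
M = (74.7463)² = 5587.01 ppb.

M ≈ 5587 ppb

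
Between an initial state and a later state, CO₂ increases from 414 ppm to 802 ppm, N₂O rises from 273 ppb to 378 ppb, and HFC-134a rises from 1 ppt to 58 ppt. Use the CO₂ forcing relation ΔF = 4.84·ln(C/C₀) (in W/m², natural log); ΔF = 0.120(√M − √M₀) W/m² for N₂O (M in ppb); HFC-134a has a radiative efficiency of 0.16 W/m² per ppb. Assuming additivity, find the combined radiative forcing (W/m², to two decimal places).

CO₂: 4.84 × ln(802/414) = 4.84 × ln(1.93720) = 4.84 × 0.66124 = 3.2004 W/m².
N₂O: 0.120 × (√378 − √273) = 0.120 × (19.4422 − 16.5227) = 0.120 × 2.9195 = 0.3503 W/m².
HFC-134a: Δ = 58 − 1 = 57 ppt = 0.057 ppb; ΔF = 0.16 × 0.057 = 0.0091 W/m².
Total ΔF = 3.2004 + 0.3503 + 0.0091 = 3.5598 W/m².

ΔF = 3.56 W/m²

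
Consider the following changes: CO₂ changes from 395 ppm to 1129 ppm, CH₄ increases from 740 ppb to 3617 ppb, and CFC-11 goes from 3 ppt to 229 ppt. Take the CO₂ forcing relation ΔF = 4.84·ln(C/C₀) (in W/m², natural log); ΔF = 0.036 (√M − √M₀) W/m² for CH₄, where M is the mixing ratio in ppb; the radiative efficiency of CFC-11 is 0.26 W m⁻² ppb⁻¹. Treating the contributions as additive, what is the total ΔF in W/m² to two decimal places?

CO₂: 4.84 × ln(1129/395) = 4.84 × ln(2.85823) = 4.84 × 1.05020 = 5.0830 W/m².
CH₄: 0.036 × (√3617 − √740) = 0.036 × (60.1415 − 27.2029) = 0.036 × 32.9386 = 1.1858 W/m².
CFC-11: Δ = 229 − 3 = 226 ppt = 0.226 ppb; ΔF = 0.26 × 0.226 = 0.0588 W/m².
Total ΔF = 5.0830 + 1.1858 + 0.0588 = 6.3276 W/m².

ΔF = 6.33 W/m²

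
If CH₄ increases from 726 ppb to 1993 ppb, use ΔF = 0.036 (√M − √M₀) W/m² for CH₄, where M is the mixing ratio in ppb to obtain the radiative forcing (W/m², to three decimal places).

CH₄: 0.036 × (√1993 − √726) = 0.036 × (44.6430 − 26.9444) = 0.036 × 17.6986 = 0.6371 W/m².

ΔF = 0.637 W/m²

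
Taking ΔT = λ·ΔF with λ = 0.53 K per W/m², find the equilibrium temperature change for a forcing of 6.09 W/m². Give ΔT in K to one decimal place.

ΔT = 3.2 K

ΔT = λ ΔF = 0.53 × 6.09 = 3.2277 K.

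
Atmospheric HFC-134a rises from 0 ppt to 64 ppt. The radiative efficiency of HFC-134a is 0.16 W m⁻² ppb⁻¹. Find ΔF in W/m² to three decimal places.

HFC-134a: Δ = 64 − 0 = 64 ppt = 0.064 ppb; ΔF = 0.16 × 0.064 = 0.0102 W/m².

ΔF = 0.010 W/m²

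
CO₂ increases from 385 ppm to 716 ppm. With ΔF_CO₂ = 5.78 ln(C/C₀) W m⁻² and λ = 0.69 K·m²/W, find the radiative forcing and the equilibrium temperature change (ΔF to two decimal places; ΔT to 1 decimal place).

ΔF = 3.59 W/m²; ΔT = 2.5 K

CO₂: 5.78 × ln(716/385) = 5.78 × ln(1.85974) = 5.78 × 0.62044 = 3.5861 W/m².
ΔT = λ ΔF = 0.69 × 3.59 = 2.4771 K.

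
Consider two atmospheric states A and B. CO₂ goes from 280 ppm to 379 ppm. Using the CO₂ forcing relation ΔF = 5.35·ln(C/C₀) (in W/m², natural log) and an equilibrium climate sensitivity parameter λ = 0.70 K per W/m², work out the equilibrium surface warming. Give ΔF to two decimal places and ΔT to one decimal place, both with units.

ΔF = 1.62 W/m²; ΔT = 1.1 K

CO₂: 5.35 × ln(379/280) = 5.35 × ln(1.35357) = 5.35 × 0.30275 = 1.6197 W/m².
ΔT = λ ΔF = 0.70 × 1.62 = 1.1340 K.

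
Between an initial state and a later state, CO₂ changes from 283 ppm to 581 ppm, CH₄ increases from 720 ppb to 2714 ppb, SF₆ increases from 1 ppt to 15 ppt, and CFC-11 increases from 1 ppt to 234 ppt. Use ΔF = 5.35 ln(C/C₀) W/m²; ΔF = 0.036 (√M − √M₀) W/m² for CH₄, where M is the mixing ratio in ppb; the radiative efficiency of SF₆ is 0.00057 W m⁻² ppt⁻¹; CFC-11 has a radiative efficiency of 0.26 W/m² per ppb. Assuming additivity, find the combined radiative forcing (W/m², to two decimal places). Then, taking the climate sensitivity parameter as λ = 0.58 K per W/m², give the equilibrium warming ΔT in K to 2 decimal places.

ΔF = 4.83 W/m²; ΔT = 2.80 K

CO₂: 5.35 × ln(581/283) = 5.35 × ln(2.05300) = 5.35 × 0.71930 = 3.8483 W/m².
CH₄: 0.036 × (√2714 − √720) = 0.036 × (52.0961 − 26.8328) = 0.036 × 25.2633 = 0.9095 W/m².
SF₆: ΔF = 0.00057 × (15 − 1) = 0.00057 × 14 = 0.0080 W/m².
CFC-11: Δ = 234 − 1 = 233 ppt = 0.233 ppb; ΔF = 0.26 × 0.233 = 0.0606 W/m².
Total ΔF = 3.8483 + 0.9095 + 0.0080 + 0.0606 = 4.8264 W/m².
ΔT = λ ΔF = 0.58 × 4.83 = 2.8014 K.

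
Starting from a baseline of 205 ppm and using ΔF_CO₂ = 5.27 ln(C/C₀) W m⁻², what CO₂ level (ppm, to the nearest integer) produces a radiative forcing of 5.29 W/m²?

Set 5.27 ln(C/205) = 5.29, so ln(C/205) = 5.29/5.27 = 1.00380.
Then C/205 = e^1.00380 = 2.72863, giving C = 205 × 2.72863 = 559.37 ppm.

C ≈ 559 ppm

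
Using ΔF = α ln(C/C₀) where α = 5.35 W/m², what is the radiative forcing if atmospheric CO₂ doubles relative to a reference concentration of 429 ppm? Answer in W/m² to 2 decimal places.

ΔF = 3.71 W/m²

ΔF = 5.35 × ln(2) = 5.35 × 0.69315 = 3.7084 W/m².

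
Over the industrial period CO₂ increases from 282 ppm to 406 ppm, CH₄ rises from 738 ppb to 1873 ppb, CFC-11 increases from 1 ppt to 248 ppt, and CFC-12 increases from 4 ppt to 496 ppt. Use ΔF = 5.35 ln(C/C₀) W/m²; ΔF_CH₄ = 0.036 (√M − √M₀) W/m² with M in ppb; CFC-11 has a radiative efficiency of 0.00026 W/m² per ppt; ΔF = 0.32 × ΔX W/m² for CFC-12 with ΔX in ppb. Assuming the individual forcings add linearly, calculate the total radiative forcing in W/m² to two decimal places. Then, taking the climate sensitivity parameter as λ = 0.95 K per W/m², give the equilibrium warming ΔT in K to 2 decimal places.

ΔF = 2.75 W/m²; ΔT = 2.61 K

CO₂: 5.35 × ln(406/282) = 5.35 × ln(1.43972) = 5.35 × 0.36445 = 1.9498 W/m².
CH₄: 0.036 × (√1873 − √738) = 0.036 × (43.2782 − 27.1662) = 0.036 × 16.1120 = 0.5800 W/m².
CFC-11: ΔF = 0.00026 × (248 − 1) = 0.00026 × 247 = 0.0642 W/m².
CFC-12: Δ = 496 − 4 = 492 ppt = 0.492 ppb; ΔF = 0.32 × 0.492 = 0.1574 W/m².
Total ΔF = 1.9498 + 0.5800 + 0.0642 + 0.1574 = 2.7514 W/m².
ΔT = λ ΔF = 0.95 × 2.75 = 2.6125 K.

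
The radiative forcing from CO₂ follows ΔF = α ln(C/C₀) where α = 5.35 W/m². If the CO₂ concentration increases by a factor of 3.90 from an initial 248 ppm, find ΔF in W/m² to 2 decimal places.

ΔF = 7.28 W/m²

ΔF = 5.35 × ln(3.90) = 5.35 × 1.36098 = 7.2812 W/m².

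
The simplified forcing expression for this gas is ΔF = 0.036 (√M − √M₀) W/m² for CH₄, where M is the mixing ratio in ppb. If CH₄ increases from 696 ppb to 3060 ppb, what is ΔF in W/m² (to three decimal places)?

CH₄: 0.036 × (√3060 − √696) = 0.036 × (55.3173 − 26.3818) = 0.036 × 28.9355 = 1.0417 W/m².

ΔF = 1.042 W/m²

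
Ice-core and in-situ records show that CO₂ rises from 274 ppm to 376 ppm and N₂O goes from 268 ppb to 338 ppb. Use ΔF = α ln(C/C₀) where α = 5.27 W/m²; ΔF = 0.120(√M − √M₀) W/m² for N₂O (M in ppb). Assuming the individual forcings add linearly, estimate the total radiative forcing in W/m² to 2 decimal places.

ΔF = 1.91 W/m²

CO₂: 5.27 × ln(376/274) = 5.27 × ln(1.37226) = 5.27 × 0.31646 = 1.6677 W/m².
N₂O: 0.120 × (√338 − √268) = 0.120 × (18.3848 − 16.3707) = 0.120 × 2.0141 = 0.2417 W/m².
Total ΔF = 1.6677 + 0.2417 = 1.9094 W/m².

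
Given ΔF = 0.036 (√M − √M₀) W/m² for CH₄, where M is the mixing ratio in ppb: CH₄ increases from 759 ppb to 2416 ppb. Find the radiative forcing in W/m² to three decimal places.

ΔF = 0.778 W/m²

CH₄: 0.036 × (√2416 − √759) = 0.036 × (49.1528 − 27.5500) = 0.036 × 21.6028 = 0.7777 W/m².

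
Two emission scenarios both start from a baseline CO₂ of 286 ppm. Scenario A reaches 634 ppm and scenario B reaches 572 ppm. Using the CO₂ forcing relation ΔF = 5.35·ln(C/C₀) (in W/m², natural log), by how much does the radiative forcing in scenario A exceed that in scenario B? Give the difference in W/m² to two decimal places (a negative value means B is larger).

ΔF_A − ΔF_B = 0.55 W/m²

ΔF_A = 5.35 ln(634/286) = 5.35 × 0.79606 = 4.2589 W/m².
ΔF_B = 5.35 ln(572/286) = 5.35 × 0.69315 = 3.7084 W/m².
Difference: 4.2589 − 3.7084 = 0.5505 W/m².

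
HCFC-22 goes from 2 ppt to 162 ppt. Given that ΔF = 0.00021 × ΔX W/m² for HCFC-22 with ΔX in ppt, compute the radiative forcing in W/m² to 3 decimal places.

ΔF = 0.034 W/m²

HCFC-22: ΔF = 0.00021 × (162 − 2) = 0.00021 × 160 = 0.0336 W/m².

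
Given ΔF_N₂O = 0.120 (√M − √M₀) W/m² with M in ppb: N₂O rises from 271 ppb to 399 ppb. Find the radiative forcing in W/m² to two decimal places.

N₂O: 0.120 × (√399 − √271) = 0.120 × (19.9750 − 16.4621) = 0.120 × 3.5129 = 0.4215 W/m².

ΔF = 0.42 W/m²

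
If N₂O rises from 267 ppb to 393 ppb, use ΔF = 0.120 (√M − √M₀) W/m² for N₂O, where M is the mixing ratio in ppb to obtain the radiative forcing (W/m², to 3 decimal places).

N₂O: 0.120 × (√393 − √267) = 0.120 × (19.8242 − 16.3401) = 0.120 × 3.4841 = 0.4181 W/m².

ΔF = 0.418 W/m²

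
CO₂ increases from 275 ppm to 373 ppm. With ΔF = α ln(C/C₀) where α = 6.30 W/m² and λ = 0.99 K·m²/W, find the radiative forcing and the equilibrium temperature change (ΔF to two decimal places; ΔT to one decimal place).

CO₂: 6.30 × ln(373/275) = 6.30 × ln(1.35636) = 6.30 × 0.30480 = 1.9202 W/m².
ΔT = λ ΔF = 0.99 × 1.92 = 1.9008 K.

ΔF = 1.92 W/m²; ΔT = 1.9 K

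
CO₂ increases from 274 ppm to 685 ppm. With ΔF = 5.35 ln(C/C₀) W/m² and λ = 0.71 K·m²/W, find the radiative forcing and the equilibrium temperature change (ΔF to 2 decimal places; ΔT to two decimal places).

ΔF = 4.90 W/m²; ΔT = 3.48 K

CO₂: 5.35 × ln(685/274) = 5.35 × ln(2.50000) = 5.35 × 0.91629 = 4.9022 W/m².
ΔT = λ ΔF = 0.71 × 4.90 = 3.4790 K.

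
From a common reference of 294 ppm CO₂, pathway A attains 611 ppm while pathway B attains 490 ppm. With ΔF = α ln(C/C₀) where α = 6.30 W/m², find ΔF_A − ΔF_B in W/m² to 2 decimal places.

ΔF_A − ΔF_B = 1.39 W/m²

ΔF_A = 6.30 ln(611/294) = 6.30 × 0.73152 = 4.6086 W/m².
ΔF_B = 6.30 ln(490/294) = 6.30 × 0.51083 = 3.2182 W/m².
Difference: 4.6086 − 3.2182 = 1.3904 W/m².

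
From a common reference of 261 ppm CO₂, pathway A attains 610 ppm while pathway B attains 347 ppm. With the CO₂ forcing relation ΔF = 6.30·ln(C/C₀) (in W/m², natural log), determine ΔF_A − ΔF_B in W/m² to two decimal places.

ΔF_A = 6.30 ln(610/261) = 6.30 × 0.84894 = 5.3483 W/m².
ΔF_B = 6.30 ln(347/261) = 6.30 × 0.28480 = 1.7942 W/m².
Difference: 5.3483 − 1.7942 = 3.5541 W/m².

ΔF_A − ΔF_B = 3.55 W/m²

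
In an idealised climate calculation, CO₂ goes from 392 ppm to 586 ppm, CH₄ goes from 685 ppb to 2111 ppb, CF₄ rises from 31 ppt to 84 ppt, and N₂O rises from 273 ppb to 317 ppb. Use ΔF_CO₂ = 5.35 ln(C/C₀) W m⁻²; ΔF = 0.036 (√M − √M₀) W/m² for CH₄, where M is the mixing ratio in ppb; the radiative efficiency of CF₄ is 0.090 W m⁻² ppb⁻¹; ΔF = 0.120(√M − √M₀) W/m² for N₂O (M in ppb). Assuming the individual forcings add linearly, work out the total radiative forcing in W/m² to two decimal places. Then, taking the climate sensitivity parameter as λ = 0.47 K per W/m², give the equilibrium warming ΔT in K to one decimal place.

CO₂: 5.35 × ln(586/392) = 5.35 × ln(1.49490) = 5.35 × 0.40206 = 2.1510 W/m².
CH₄: 0.036 × (√2111 − √685) = 0.036 × (45.9456 − 26.1725) = 0.036 × 19.7731 = 0.7118 W/m².
CF₄: Δ = 84 − 31 = 53 ppt = 0.053 ppb; ΔF = 0.090 × 0.053 = 0.0048 W/m².
N₂O: 0.120 × (√317 − √273) = 0.120 × (17.8045 − 16.5227) = 0.120 × 1.2818 = 0.1538 W/m².
Total ΔF = 2.1510 + 0.7118 + 0.0048 + 0.1538 = 3.0214 W/m².
ΔT = λ ΔF = 0.47 × 3.02 = 1.4194 K.

ΔF = 3.02 W/m²; ΔT = 1.4 K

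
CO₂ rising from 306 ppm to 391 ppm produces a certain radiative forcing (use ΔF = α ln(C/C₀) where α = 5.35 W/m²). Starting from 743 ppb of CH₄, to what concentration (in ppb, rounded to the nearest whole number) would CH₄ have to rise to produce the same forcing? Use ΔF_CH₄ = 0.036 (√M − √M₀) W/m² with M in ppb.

M ≈ 4056 ppb

CO₂ forcing: 5.35 × ln(391/306) = 5.35 × 0.245122 = 1.31140 W/m².
Set 0.036(√M − √743) = 1.31140: √M = 1.31140/0.036 + √743 = 36.4278 + 27.2580 = 63.6858.
M = (63.6858)² = 4055.88 ppb.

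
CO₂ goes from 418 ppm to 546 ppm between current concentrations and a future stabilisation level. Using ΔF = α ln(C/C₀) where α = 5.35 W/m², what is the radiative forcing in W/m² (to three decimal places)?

ΔF = 1.429 W/m²

CO₂ absorption bands are partially saturated, so forcing scales with the logarithm of the concentration ratio.
CO₂: 5.35 × ln(546/418) = 5.35 × ln(1.30622) = 5.35 × 0.26714 = 1.4292 W/m².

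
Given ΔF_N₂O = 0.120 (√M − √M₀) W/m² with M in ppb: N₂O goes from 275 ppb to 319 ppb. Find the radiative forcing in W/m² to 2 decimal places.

ΔF = 0.15 W/m²

N₂O: 0.120 × (√319 − √275) = 0.120 × (17.8606 − 16.5831) = 0.120 × 1.2775 = 0.1533 W/m².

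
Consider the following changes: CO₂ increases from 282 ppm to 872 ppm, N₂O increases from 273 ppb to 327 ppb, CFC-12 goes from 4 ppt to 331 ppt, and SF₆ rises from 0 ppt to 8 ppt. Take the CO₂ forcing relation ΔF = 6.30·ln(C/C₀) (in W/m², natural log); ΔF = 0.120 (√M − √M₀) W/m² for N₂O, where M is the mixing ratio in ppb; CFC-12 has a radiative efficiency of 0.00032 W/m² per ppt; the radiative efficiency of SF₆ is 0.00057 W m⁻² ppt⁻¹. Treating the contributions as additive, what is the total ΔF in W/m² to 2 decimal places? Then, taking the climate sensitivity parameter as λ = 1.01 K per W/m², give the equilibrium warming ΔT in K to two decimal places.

CO₂: 6.30 × ln(872/282) = 6.30 × ln(3.09220) = 6.30 × 1.12888 = 7.1119 W/m².
N₂O: 0.120 × (√327 − √273) = 0.120 × (18.0831 − 16.5227) = 0.120 × 1.5604 = 0.1872 W/m².
CFC-12: ΔF = 0.00032 × (331 − 4) = 0.00032 × 327 = 0.1046 W/m².
SF₆: ΔF = 0.00057 × (8 − 0) = 0.00057 × 8 = 0.0046 W/m².
Total ΔF = 7.1119 + 0.1872 + 0.1046 + 0.0046 = 7.4083 W/m².
ΔT = λ ΔF = 1.01 × 7.41 = 7.4841 K.

ΔF = 7.41 W/m²; ΔT = 7.48 K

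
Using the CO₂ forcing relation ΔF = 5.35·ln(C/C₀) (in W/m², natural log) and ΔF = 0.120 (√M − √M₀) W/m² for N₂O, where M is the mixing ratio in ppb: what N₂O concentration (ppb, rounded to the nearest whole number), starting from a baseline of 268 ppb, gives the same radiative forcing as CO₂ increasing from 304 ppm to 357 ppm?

M ≈ 554 ppb

CO₂ forcing: 5.35 × ln(357/304) = 5.35 × 0.160708 = 0.85979 W/m².
Set 0.120(√M − √268) = 0.85979: √M = 0.85979/0.120 + √268 = 7.1649 + 16.3707 = 23.5356.
M = (23.5356)² = 553.92 ppb.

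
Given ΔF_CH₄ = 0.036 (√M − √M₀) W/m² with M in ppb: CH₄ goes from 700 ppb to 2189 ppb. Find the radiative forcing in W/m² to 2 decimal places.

ΔF = 0.73 W/m²

CH₄: 0.036 × (√2189 − √700) = 0.036 × (46.7868 − 26.4575) = 0.036 × 20.3293 = 0.7319 W/m².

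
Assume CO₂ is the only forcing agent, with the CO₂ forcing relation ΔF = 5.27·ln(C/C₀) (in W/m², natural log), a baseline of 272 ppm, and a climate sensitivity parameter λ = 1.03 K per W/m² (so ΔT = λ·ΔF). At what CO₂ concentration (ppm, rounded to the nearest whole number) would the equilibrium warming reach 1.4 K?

C ≈ 352 ppm

Required forcing: ΔF = ΔT/λ = 1.4/1.03 = 1.3592 W/m².
Then ln(C/272) = ΔF/5.27 = 1.3592/5.27 = 0.25791.
So C = 272 × e^0.25791 = 272 × 1.29422 = 352.03 ppm.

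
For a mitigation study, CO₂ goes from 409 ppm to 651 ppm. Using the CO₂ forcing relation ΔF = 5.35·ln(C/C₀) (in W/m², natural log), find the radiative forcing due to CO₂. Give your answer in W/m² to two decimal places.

ΔF = 2.49 W/m²

CO₂: 5.35 × ln(651/409) = 5.35 × ln(1.59169) = 5.35 × 0.46480 = 2.4867 W/m².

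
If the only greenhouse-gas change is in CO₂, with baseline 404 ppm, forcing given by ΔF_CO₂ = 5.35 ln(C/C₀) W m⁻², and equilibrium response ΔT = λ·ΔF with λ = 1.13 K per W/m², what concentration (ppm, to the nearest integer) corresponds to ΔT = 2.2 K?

Required forcing: ΔF = ΔT/λ = 2.2/1.13 = 1.9469 W/m².
Then ln(C/404) = ΔF/5.35 = 1.9469/5.35 = 0.36391.
So C = 404 × e^0.36391 = 404 × 1.43894 = 581.33 ppm.

C ≈ 581 ppm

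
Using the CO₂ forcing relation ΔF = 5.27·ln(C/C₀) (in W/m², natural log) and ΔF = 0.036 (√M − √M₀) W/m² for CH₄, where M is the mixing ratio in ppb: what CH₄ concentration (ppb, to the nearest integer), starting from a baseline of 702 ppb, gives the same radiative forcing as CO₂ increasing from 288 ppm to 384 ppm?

M ≈ 4707 ppb

CO₂ forcing: 5.27 × ln(384/288) = 5.27 × 0.287682 = 1.51608 W/m².
Set 0.036(√M − √702) = 1.51608: √M = 1.51608/0.036 + √702 = 42.1133 + 26.4953 = 68.6086.
M = (68.6086)² = 4707.14 ppb.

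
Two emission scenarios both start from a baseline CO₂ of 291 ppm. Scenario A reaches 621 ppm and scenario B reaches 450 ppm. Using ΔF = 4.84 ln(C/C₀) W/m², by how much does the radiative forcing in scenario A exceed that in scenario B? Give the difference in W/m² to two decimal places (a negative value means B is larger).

ΔF_A − ΔF_B = 1.56 W/m²

ΔF_A = 4.84 ln(621/291) = 4.84 × 0.75801 = 3.6688 W/m².
ΔF_B = 4.84 ln(450/291) = 4.84 × 0.43592 = 2.1099 W/m².
Difference: 3.6688 − 2.1099 = 1.5589 W/m².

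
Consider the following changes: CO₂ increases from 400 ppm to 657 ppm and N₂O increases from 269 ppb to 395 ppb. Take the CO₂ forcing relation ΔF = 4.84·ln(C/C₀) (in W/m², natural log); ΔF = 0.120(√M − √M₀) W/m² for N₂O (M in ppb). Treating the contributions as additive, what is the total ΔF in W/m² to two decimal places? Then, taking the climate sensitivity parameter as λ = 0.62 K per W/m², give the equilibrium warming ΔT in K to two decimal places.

ΔF = 2.82 W/m²; ΔT = 1.75 K

CO₂: 4.84 × ln(657/400) = 4.84 × ln(1.64250) = 4.84 × 0.49622 = 2.4017 W/m².
N₂O: 0.120 × (√395 − √269) = 0.120 × (19.8746 − 16.4012) = 0.120 × 3.4734 = 0.4168 W/m².
Total ΔF = 2.4017 + 0.4168 = 2.8185 W/m².
ΔT = λ ΔF = 0.62 × 2.82 = 1.7484 K.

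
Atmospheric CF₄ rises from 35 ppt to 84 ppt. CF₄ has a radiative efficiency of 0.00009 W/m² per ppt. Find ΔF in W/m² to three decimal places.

CF₄: ΔF = 0.00009 × (84 − 35) = 0.00009 × 49 = 0.0044 W/m².

ΔF = 0.004 W/m²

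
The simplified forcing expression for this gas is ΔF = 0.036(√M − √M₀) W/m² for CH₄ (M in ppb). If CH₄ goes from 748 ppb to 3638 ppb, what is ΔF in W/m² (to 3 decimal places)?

CH₄: 0.036 × (√3638 − √748) = 0.036 × (60.3158 − 27.3496) = 0.036 × 32.9662 = 1.1868 W/m².

ΔF = 1.187 W/m²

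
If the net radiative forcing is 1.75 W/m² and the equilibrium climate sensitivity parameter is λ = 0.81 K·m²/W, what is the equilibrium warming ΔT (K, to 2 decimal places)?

ΔT = 1.42 K

ΔT = λ ΔF = 0.81 × 1.75 = 1.4175 K.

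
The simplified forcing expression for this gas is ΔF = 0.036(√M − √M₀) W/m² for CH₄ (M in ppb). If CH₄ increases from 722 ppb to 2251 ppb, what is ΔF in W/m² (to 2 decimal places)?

ΔF = 0.74 W/m²

CH₄: 0.036 × (√2251 − √722) = 0.036 × (47.4447 − 26.8701) = 0.036 × 20.5746 = 0.7407 W/m².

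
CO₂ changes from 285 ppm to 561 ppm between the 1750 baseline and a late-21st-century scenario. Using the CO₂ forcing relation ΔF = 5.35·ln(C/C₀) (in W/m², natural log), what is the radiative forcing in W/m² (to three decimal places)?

CO₂: 5.35 × ln(561/285) = 5.35 × ln(1.96842) = 5.35 × 0.67723 = 3.6232 W/m².

ΔF = 3.623 W/m²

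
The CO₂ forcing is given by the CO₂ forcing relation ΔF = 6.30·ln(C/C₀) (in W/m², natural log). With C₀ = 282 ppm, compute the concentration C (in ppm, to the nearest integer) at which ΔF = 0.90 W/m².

C ≈ 325 ppm

Set 6.30 ln(C/282) = 0.90, so ln(C/282) = 0.90/6.30 = 0.14286.
Then C/282 = e^0.14286 = 1.15357, giving C = 282 × 1.15357 = 325.31 ppm.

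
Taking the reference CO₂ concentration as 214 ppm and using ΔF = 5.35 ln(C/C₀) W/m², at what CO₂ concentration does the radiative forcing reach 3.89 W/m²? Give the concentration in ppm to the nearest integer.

Set 5.35 ln(C/214) = 3.89, so ln(C/214) = 3.89/5.35 = 0.72710.
Then C/214 = e^0.72710 = 2.06907, giving C = 214 × 2.06907 = 442.78 ppm.

C ≈ 443 ppm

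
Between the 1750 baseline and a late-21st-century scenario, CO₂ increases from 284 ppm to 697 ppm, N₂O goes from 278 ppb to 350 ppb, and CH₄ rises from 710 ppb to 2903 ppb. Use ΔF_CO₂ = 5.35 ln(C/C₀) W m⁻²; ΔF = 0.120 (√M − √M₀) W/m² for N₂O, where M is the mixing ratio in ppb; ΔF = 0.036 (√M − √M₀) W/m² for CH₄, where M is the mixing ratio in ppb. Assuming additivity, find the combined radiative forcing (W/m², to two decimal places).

ΔF = 6.03 W/m²

CO₂: 5.35 × ln(697/284) = 5.35 × ln(2.45423) = 5.35 × 0.89781 = 4.8033 W/m².
N₂O: 0.120 × (√350 − √278) = 0.120 × (18.7083 − 16.6733) = 0.120 × 2.0350 = 0.2442 W/m².
CH₄: 0.036 × (√2903 − √710) = 0.036 × (53.8795 − 26.6458) = 0.036 × 27.2337 = 0.9804 W/m².
Total ΔF = 4.8033 + 0.2442 + 0.9804 = 6.0279 W/m².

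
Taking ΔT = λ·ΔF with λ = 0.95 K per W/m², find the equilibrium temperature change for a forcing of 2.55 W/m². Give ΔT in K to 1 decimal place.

ΔT = λ ΔF = 0.95 × 2.55 = 2.4225 K.

ΔT = 2.4 K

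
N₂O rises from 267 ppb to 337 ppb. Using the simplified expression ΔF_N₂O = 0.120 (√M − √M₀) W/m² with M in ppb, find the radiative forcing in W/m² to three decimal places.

ΔF = 0.242 W/m²

N₂O: 0.120 × (√337 − √267) = 0.120 × (18.3576 − 16.3401) = 0.120 × 2.0175 = 0.2421 W/m².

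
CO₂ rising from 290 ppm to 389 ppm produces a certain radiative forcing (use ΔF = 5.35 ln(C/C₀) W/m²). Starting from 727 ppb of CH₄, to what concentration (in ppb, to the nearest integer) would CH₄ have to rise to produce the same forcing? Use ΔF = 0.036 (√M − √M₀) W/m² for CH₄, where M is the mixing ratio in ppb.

M ≈ 4986 ppb

CO₂ forcing: 5.35 × ln(389/290) = 5.35 × 0.293698 = 1.57128 W/m².
Set 0.036(√M − √727) = 1.57128: √M = 1.57128/0.036 + √727 = 43.6467 + 26.9629 = 70.6096.
M = (70.6096)² = 4985.72 ppb.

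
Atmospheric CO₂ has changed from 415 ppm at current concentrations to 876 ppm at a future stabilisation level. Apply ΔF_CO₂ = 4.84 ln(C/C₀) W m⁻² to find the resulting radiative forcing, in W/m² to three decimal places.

ΔF = 3.616 W/m²

CO₂ absorption bands are partially saturated, so forcing scales with the logarithm of the concentration ratio.
CO₂: 4.84 × ln(876/415) = 4.84 × ln(2.11084) = 4.84 × 0.74709 = 3.6159 W/m².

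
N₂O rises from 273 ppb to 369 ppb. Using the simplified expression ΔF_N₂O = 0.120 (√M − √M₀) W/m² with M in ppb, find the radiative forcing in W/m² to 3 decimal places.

ΔF = 0.322 W/m²

N₂O: 0.120 × (√369 − √273) = 0.120 × (19.2094 − 16.5227) = 0.120 × 2.6867 = 0.3224 W/m².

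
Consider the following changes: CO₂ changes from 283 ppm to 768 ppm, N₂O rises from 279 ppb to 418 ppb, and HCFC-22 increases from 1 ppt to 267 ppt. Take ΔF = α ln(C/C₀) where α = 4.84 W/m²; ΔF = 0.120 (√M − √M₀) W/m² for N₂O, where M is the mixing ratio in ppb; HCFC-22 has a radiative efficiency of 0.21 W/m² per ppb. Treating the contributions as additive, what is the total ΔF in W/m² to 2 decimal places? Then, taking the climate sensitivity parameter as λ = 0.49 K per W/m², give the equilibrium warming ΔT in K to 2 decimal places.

ΔF = 5.34 W/m²; ΔT = 2.62 K

CO₂: 4.84 × ln(768/283) = 4.84 × ln(2.71378) = 4.84 × 0.99834 = 4.8320 W/m².
N₂O: 0.120 × (√418 − √279) = 0.120 × (20.4450 − 16.7033) = 0.120 × 3.7417 = 0.4490 W/m².
HCFC-22: Δ = 267 − 1 = 266 ppt = 0.266 ppb; ΔF = 0.21 × 0.266 = 0.0559 W/m².
Total ΔF = 4.8320 + 0.4490 + 0.0559 = 5.3369 W/m².
ΔT = λ ΔF = 0.49 × 5.34 = 2.6166 K.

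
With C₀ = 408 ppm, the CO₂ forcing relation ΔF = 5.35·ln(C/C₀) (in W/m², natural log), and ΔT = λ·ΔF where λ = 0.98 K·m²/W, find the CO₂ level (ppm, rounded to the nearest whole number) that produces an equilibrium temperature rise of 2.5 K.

Required forcing: ΔF = ΔT/λ = 2.5/0.98 = 2.5510 W/m².
Then ln(C/408) = ΔF/5.35 = 2.5510/5.35 = 0.47682.
So C = 408 × e^0.47682 = 408 × 1.61094 = 657.26 ppm.

C ≈ 657 ppm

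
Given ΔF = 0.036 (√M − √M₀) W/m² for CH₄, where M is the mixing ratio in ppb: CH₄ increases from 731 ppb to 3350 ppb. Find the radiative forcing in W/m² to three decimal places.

ΔF = 1.110 W/m²

CH₄: 0.036 × (√3350 − √731) = 0.036 × (57.8792 − 27.0370) = 0.036 × 30.8422 = 1.1103 W/m².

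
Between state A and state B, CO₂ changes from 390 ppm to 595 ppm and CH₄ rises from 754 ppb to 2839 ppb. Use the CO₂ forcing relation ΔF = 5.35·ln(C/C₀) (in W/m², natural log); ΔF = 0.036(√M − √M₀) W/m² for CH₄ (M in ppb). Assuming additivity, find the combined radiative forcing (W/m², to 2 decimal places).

CO₂: 5.35 × ln(595/390) = 5.35 × ln(1.52564) = 5.35 × 0.42241 = 2.2599 W/m².
CH₄: 0.036 × (√2839 − √754) = 0.036 × (53.2823 − 27.4591) = 0.036 × 25.8232 = 0.9296 W/m².
Total ΔF = 2.2599 + 0.9296 = 3.1895 W/m².

ΔF = 3.19 W/m²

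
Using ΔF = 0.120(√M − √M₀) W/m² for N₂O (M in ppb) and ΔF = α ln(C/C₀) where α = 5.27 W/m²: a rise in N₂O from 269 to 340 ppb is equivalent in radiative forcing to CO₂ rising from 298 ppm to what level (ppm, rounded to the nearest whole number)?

N₂O forcing: 0.120 × (√340 − √269) = 0.120 × (18.4391 − 16.4012) = 0.120 × 2.0379 = 0.24455 W/m².
Set 5.27 ln(C/298) = 0.24455: ln(C/298) = 0.24455/5.27 = 0.04640, so C = 298 × e^0.04640 = 298 × 1.04749 = 312.15 ppm.

C ≈ 312 ppm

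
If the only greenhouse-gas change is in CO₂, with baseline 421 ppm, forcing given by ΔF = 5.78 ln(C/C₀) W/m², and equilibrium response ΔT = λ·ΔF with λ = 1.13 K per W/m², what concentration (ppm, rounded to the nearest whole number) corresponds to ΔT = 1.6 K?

Required forcing: ΔF = ΔT/λ = 1.6/1.13 = 1.4159 W/m².
Then ln(C/421) = ΔF/5.78 = 1.4159/5.78 = 0.24497.
So C = 421 × e^0.24497 = 421 × 1.27758 = 537.86 ppm.

C ≈ 538 ppm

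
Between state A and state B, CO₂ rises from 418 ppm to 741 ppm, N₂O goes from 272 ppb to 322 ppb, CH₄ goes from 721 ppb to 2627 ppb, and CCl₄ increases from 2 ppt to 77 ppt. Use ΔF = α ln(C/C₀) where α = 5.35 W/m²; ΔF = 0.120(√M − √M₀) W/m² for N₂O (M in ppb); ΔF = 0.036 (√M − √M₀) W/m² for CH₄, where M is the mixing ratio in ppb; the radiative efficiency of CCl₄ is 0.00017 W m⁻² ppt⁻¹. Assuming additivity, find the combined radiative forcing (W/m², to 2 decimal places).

ΔF = 4.13 W/m²

CO₂: 5.35 × ln(741/418) = 5.35 × ln(1.77273) = 5.35 × 0.57252 = 3.0630 W/m².
N₂O: 0.120 × (√322 − √272) = 0.120 × (17.9444 − 16.4924) = 0.120 × 1.4520 = 0.1742 W/m².
CH₄: 0.036 × (√2627 − √721) = 0.036 × (51.2543 − 26.8514) = 0.036 × 24.4029 = 0.8785 W/m².
CCl₄: ΔF = 0.00017 × (77 − 2) = 0.00017 × 75 = 0.0128 W/m².
Total ΔF = 3.0630 + 0.1742 + 0.8785 + 0.0128 = 4.1285 W/m².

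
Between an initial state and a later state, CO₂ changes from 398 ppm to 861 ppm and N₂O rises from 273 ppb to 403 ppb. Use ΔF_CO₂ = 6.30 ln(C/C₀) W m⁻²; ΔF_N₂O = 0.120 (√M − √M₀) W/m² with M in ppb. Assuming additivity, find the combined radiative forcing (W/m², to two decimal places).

CO₂: 6.30 × ln(861/398) = 6.30 × ln(2.16332) = 6.30 × 0.77164 = 4.8613 W/m².
N₂O: 0.120 × (√403 − √273) = 0.120 × (20.0749 − 16.5227) = 0.120 × 3.5522 = 0.4263 W/m².
Total ΔF = 4.8613 + 0.4263 = 5.2876 W/m².

ΔF = 5.29 W/m²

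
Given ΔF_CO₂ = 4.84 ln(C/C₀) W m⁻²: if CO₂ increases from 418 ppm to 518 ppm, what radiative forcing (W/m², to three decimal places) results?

CO₂: 4.84 × ln(518/418) = 4.84 × ln(1.23923) = 4.84 × 0.21449 = 1.0381 W/m².

ΔF = 1.038 W/m²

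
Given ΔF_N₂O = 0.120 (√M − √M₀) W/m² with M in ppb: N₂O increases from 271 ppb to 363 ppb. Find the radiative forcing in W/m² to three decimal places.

ΔF = 0.311 W/m²

N₂O: 0.120 × (√363 − √271) = 0.120 × (19.0526 − 16.4621) = 0.120 × 2.5905 = 0.3109 W/m².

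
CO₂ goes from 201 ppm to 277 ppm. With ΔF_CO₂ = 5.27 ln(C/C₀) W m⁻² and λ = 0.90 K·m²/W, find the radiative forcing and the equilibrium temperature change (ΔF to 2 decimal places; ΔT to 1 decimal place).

CO₂: 5.27 × ln(277/201) = 5.27 × ln(1.37811) = 5.27 × 0.32071 = 1.6901 W/m².
ΔT = λ ΔF = 0.90 × 1.69 = 1.5210 K.

ΔF = 1.69 W/m²; ΔT = 1.5 K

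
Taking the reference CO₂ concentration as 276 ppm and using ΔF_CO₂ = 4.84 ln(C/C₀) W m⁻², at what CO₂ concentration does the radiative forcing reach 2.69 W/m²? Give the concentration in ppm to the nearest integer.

Set 4.84 ln(C/276) = 2.69, so ln(C/276) = 2.69/4.84 = 0.55579.
Then C/276 = e^0.55579 = 1.74332, giving C = 276 × 1.74332 = 481.16 ppm.

C ≈ 481 ppm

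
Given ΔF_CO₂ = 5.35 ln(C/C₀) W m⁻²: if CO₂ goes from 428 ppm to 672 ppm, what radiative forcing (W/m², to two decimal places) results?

CO₂ absorption bands are partially saturated, so forcing scales with the logarithm of the concentration ratio.
CO₂: 5.35 × ln(672/428) = 5.35 × ln(1.57009) = 5.35 × 0.45113 = 2.4135 W/m².

ΔF = 2.41 W/m²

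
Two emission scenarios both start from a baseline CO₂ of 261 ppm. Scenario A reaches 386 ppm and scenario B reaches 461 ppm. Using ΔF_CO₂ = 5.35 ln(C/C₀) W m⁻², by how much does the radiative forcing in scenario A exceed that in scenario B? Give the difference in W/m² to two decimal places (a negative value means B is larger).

ΔF_A − ΔF_B = -0.95 W/m²

ΔF_A = 5.35 ln(386/261) = 5.35 × 0.39132 = 2.0936 W/m².
ΔF_B = 5.35 ln(461/261) = 5.35 × 0.56888 = 3.0435 W/m².
Difference: 2.0936 − 3.0435 = -0.9499 W/m².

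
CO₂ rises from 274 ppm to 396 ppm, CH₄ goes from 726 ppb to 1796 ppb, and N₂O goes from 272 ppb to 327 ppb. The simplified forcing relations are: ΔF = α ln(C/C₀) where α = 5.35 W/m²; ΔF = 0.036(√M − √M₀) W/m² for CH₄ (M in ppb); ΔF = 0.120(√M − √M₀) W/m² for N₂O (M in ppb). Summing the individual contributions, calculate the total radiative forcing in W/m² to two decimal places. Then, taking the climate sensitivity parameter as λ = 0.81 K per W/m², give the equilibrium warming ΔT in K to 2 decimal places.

ΔF = 2.72 W/m²; ΔT = 2.20 K

CO₂: 5.35 × ln(396/274) = 5.35 × ln(1.44526) = 5.35 × 0.36829 = 1.9704 W/m².
CH₄: 0.036 × (√1796 − √726) = 0.036 × (42.3792 − 26.9444) = 0.036 × 15.4348 = 0.5557 W/m².
N₂O: 0.120 × (√327 − √272) = 0.120 × (18.0831 − 16.4924) = 0.120 × 1.5907 = 0.1909 W/m².
Total ΔF = 1.9704 + 0.5557 + 0.1909 = 2.7170 W/m².
ΔT = λ ΔF = 0.81 × 2.72 = 2.2032 K.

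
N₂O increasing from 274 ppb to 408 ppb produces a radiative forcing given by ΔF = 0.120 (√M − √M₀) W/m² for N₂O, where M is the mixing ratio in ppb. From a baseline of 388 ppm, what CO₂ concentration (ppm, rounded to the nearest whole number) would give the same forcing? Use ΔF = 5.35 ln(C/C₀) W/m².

N₂O forcing: 0.120 × (√408 − √274) = 0.120 × (20.1990 − 16.5529) = 0.120 × 3.6461 = 0.43753 W/m².
Set 5.35 ln(C/388) = 0.43753: ln(C/388) = 0.43753/5.35 = 0.08178, so C = 388 × e^0.08178 = 388 × 1.08522 = 421.07 ppm.

C ≈ 421 ppm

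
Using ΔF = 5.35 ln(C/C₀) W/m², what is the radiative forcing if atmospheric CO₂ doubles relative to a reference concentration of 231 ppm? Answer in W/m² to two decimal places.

ΔF = 5.35 × ln(2) = 5.35 × 0.69315 = 3.7084 W/m².

ΔF = 3.71 W/m²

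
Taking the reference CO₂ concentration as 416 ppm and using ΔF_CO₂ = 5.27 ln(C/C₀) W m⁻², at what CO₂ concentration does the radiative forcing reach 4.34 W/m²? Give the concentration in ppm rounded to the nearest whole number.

Set 5.27 ln(C/416) = 4.34, so ln(C/416) = 4.34/5.27 = 0.82353.
Then C/416 = e^0.82353 = 2.27853, giving C = 416 × 2.27853 = 947.87 ppm.

C ≈ 948 ppm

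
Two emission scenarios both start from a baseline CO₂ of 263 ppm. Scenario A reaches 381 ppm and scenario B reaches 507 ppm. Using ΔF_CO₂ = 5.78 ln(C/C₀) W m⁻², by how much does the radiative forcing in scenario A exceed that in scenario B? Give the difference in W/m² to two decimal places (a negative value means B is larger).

ΔF_A − ΔF_B = -1.65 W/m²

ΔF_A = 5.78 ln(381/263) = 5.78 × 0.37065 = 2.1424 W/m².
ΔF_B = 5.78 ln(507/263) = 5.78 × 0.65636 = 3.7938 W/m².
Difference: 2.1424 − 3.7938 = -1.6514 W/m².
(Equivalently, ΔF_A − ΔF_B = 5.78 ln(381/507) = 5.78 × -0.28571 = -1.6514 W/m².)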